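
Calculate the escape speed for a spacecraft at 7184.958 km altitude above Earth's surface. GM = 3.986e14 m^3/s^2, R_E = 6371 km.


r = 6371.0 + 7184.958 = 13555.9580 km = 1.3555958e+07 m
v_esc = sqrt(2*mu/r) = sqrt(2*3.986e14 / 1.3555958e+07)
v_esc = 7668.6433 m/s = 7.6686 km/s

7.6686 km/s


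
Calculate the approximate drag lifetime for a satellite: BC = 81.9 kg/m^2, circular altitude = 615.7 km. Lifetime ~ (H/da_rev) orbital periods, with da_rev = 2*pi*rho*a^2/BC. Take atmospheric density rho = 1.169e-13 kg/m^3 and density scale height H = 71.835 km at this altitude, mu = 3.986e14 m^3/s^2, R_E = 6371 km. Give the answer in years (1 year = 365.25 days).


a = R_E + alt = 6986.7000 km = 6.9867e+06 m
da_rev = 2*pi*rho*a^2/BC = 2*pi*1.169e-13*(6.9867e+06)^2/81.9 = 0.437778742 m per revolution
N = H/da_rev = 71835.0000 m / 0.437778742 m = 164089.7401 revolutions
P = 2*pi*sqrt(a^3/mu) = 5811.9165 s
lifetime = N*P = 164089.7401 * 5811.9165 = 9.5367586e+08 s = 11037.9151 days
years = 11037.9151 / 365.25 = 30.2202 years

30.2202 years


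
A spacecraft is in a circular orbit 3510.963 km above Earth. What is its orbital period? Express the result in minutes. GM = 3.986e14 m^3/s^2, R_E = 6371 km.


r = 9881.9630 km = 9.881963e+06 m
T = 2*pi*sqrt(r^3/mu) = 2*pi*sqrt(9.6500524e+20 / 3.986e14)
T = 9776.3346 s = 162.9389 min

162.9389 minutes


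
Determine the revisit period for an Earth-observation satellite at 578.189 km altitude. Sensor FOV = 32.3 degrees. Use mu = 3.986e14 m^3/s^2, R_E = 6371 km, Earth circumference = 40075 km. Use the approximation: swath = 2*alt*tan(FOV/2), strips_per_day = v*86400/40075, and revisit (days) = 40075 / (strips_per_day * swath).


swath = 2*578.189*tan(0.2818707) = 334.8648 km
v = sqrt(mu/r) = 7573.5864 m/s = 7.5736 km/s
strips/day = v*86400/40075 = 7.5736*86400/40075 = 16.3283
coverage/day = strips * swath = 16.3283 * 334.8648 = 5467.7839 km
revisit = 40075 / 5467.7839 = 7.3293 days

7.3293 days


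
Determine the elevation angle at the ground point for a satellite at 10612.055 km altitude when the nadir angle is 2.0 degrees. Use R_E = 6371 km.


r = R_E + alt = 16983.0550 km
Law of sines in the satellite / Earth-center / ground-point triangle:
  sin(nadir)/R_E = sin(90 + el)/r  =>  cos(el) = (r/R_E)*sin(nadir)
cos(el) = (16983.0550 / 6371.0000) * sin(2.0 deg) = 0.09303093
el = arccos(0.09303093) = 84.6620 deg
(Earth-central angle = 90 - nadir - el = 3.3380 deg)

84.6620 degrees


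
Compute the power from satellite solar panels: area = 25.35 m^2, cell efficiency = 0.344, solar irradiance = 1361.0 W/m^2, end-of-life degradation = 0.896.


P = area * eta * S * degradation
P = 25.35 * 0.344 * 1361.0 * 0.896
P = 10634.1441 W

10634.1441 W


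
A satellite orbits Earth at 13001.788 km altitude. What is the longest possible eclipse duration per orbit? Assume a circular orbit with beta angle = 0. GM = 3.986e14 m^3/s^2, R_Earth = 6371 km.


r = 19372.7880 km
T = 447.2477 min
Eclipse fraction = arcsin(R_E/r)/pi = arcsin(6371.0000/19372.7880)/pi
= arcsin(0.3288634)/pi = 0.1066656
Eclipse duration = 0.1066656 * 447.2477 = 47.7059 min

47.7059 minutes


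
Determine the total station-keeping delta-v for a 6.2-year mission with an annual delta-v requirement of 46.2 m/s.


dV = rate * years = 46.2 * 6.2
dV = 286.4400 m/s

286.4400 m/s


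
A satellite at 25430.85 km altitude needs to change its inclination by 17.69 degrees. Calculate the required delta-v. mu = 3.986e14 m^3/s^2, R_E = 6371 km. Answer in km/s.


r = 31801.8500 km = 3.180185e+07 m
V = sqrt(mu/r) = 3540.3195 m/s
di = 17.69 deg = 0.3087487 rad
dV = 2*V*sin(di/2) = 2*3540.3195*sin(0.1543744)
dV = 1088.7328 m/s = 1.0887 km/s

1.0887 km/s


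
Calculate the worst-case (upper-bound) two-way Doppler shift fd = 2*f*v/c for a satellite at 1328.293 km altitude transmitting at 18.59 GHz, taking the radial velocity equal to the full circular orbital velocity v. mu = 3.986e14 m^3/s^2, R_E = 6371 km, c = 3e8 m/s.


r = 7.699293e+06 m
v = sqrt(mu/r) = 7195.2059 m/s (worst-case radial velocity)
f = 18.59 GHz = 1.859e+10 Hz
fd = 2*f*v/c = 2*1.859e+10*7195.2059/3.0e+08
fd = 891725.8455 Hz

891725.8455 Hz


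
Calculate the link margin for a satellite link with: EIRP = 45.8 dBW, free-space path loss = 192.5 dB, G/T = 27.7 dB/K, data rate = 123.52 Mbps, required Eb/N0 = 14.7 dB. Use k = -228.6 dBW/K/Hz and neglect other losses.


C/N0 = EIRP - FSPL + G/T - k = 45.8 - 192.5 + 27.7 - (-228.6)
C/N0 = 109.6000 dB-Hz
R_b = 123.52 Mbps = 1.2352e+08 bps -> 10*log10(R_b) = 80.9174 dB-Hz
Eb/N0 = C/N0 - 10*log10(R_b) = 109.6000 - 80.9174 = 28.6826 dB
Margin = Eb/N0 - Eb/N0_req = 28.6826 - 14.7 = 13.9826 dB (link closes)

13.9826 dB


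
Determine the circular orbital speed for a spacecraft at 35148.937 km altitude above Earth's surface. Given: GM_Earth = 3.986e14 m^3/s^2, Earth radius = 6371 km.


r = R_E + alt = 6371.0 + 35148.937 = 41519.9370 km = 4.1519937e+07 m
v = sqrt(mu/r) = sqrt(3.986e14 / 4.1519937e+07) = 3098.4201 m/s = 3.0984 km/s

3.0984 km/s


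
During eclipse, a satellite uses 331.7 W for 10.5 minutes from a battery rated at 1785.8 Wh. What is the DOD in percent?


E_used = P * t / 60 = 331.7 * 10.5 / 60 = 58.0475 Wh
DOD = E_used / E_total * 100 = 58.0475 / 1785.8 * 100
DOD = 3.2505 %

3.2505 %


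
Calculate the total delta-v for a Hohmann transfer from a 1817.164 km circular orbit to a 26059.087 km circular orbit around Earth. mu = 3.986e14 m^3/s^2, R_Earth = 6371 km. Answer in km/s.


r1 = 8188.1640 km = 8.188164e+06 m
r2 = 32430.0870 km = 3.2430087e+07 m
dv1 = sqrt(mu/r1)*(sqrt(2*r2/(r1+r2)) - 1) = 1839.5476 m/s
dv2 = sqrt(mu/r2)*(1 - sqrt(2*r1/(r1+r2))) = 1279.7726 m/s
total dv = |dv1| + |dv2| = 1839.5476 + 1279.7726 = 3119.3202 m/s = 3.1193 km/s

3.1193 km/s


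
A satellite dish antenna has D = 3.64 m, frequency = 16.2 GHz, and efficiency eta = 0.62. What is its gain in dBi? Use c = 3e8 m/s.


lambda = c/f = 3e8 / 1.62e+10 = 0.01851852 m
G = eta*(pi*D/lambda)^2 = 0.62*(pi*3.64/0.01851852)^2
G = 236418.6439 (linear)
G = 10*log10(236418.6439) = 53.7368 dBi

53.7368 dBi


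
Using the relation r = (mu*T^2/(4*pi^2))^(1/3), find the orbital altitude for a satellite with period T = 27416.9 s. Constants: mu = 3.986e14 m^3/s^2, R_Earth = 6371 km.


T = 27416.9 s
r = (mu*T^2/(4*pi^2))^(1/3) = (3.986e14 * 27416.9^2 / (4*pi^2))^(1/3)
r = 1.9651909e+07 m = 19651.9093 km
alt = r - R_E = 19651.9093 - 6371 = 13280.9093 km

13280.9093 km


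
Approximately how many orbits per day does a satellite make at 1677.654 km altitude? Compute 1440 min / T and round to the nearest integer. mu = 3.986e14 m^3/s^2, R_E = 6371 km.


r = 8.048654e+06 m
T = 2*pi*sqrt(r^3/mu) = 7186.1472 s = 119.7691 min
revs/day = 1440 / 119.7691 = 12.0231
Rounded: 12 revolutions per day

12 revolutions per day


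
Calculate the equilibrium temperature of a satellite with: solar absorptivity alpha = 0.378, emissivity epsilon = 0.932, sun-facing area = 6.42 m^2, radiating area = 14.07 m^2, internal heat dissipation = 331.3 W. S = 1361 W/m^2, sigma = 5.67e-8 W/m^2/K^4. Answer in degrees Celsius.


Numerator = alpha*S*A_sun + Q_int = 0.378*1361*6.42 + 331.3 = 3634.1204 W
Denominator = eps*sigma*A_rad = 0.932*5.67e-8*14.07 = 7.4352071e-07 W/K^4
T^4 = 4.8877191e+09 K^4
T = 264.4092 K = -8.7408 C

-8.7408 degrees Celsius


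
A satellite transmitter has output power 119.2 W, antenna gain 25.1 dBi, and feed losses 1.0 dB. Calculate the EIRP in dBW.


Pt = 119.2 W = 20.7628 dBW
EIRP = Pt_dBW + Gt - losses = 20.7628 + 25.1 - 1.0 = 44.8628 dBW

44.8628 dBW


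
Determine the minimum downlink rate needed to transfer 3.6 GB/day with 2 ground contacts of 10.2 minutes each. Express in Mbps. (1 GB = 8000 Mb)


total contact time = 2 * 10.2 * 60 = 1224.0000 s
data = 3.6 GB = 28800.0000 Mb
rate = 28800.0000 / 1224.0000 = 23.5294 Mbps

23.5294 Mbps


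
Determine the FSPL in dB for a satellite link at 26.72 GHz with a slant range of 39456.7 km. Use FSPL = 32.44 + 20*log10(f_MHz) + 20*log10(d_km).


f = 26.72 GHz = 26720.0000 MHz
d = 39456.7 km
FSPL = 32.44 + 20*log10(26720.0000) + 20*log10(39456.7)
FSPL = 32.44 + 88.5367 + 91.9224
FSPL = 212.8991 dB

212.8991 dB


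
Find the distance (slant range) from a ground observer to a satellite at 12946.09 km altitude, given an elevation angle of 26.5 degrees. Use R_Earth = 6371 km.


h = 12946.09 km, el = 26.5 deg
d = -R_E*sin(el) + sqrt((R_E*sin(el))^2 + 2*R_E*h + h^2)
d = -6371.0000*sin(0.4625123) + sqrt((6371.0000*0.4461978)^2 + 2*6371.0000*12946.09 + 12946.09^2)
d = 15613.7473 km

15613.7473 km


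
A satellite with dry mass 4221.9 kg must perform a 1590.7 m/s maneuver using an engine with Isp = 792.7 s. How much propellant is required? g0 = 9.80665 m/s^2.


ve = Isp * g0 = 792.7 * 9.80665 = 7773.731455 m/s
mass ratio = exp(dv/ve) = exp(1590.7/7773.731455) = 1.22706486
m_prop = m_dry * (mr - 1) = 4221.9 * (1.22706486 - 1)
m_prop = 958.6451 kg

958.6451 kg


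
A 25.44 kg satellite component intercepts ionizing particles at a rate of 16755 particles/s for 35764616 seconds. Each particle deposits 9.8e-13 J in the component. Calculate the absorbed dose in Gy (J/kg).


Total energy deposited = rate * time * E_per
  = 16755 * 35764616 * 9.8e-13 = 0.5872514 J
Dose = E_total / mass = 0.5872514 / 25.44
Dose = 0.02308378 Gy

0.0231 Gy


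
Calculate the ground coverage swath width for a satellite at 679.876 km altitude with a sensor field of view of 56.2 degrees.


FOV = 56.2 deg = 0.980875 rad
swath = 2 * alt * tan(FOV/2) = 2 * 679.876 * tan(0.4904375)
swath = 2 * 679.876 * 0.5339503
swath = 726.0400 km

726.0400 km


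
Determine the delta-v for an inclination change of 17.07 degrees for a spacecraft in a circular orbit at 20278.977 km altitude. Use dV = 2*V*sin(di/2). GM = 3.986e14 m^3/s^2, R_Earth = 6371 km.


r = 26649.9770 km = 2.6649977e+07 m
V = sqrt(mu/r) = 3867.4101 m/s
di = 17.07 deg = 0.2979277 rad
dV = 2*V*sin(di/2) = 2*3867.4101*sin(0.1489639)
dV = 1147.9520 m/s = 1.1480 km/s

1.1480 km/s


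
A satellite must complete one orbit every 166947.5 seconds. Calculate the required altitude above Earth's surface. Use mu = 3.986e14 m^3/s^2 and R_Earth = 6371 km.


T = 166947.5 s
r = (mu*T^2/(4*pi^2))^(1/3) = (3.986e14 * 166947.5^2 / (4*pi^2))^(1/3)
r = 6.553085e+07 m = 65530.8497 km
alt = r - R_E = 65530.8497 - 6371 = 59159.8497 km

59159.8497 km


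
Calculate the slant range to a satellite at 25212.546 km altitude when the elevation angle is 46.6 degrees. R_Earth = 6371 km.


h = 25212.546 km, el = 46.6 deg
d = -R_E*sin(el) + sqrt((R_E*sin(el))^2 + 2*R_E*h + h^2)
d = -6371.0000*sin(0.8133234) + sqrt((6371.0000*0.7265747)^2 + 2*6371.0000*25212.546 + 25212.546^2)
d = 26649.7147 km

26649.7147 km


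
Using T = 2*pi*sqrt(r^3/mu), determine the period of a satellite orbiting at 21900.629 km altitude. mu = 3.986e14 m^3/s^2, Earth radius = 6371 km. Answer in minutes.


r = 28271.6290 km = 2.8271629e+07 m
T = 2*pi*sqrt(r^3/mu) = 2*pi*sqrt(2.2597089e+22 / 3.986e14)
T = 47308.3140 s = 788.4719 min

788.4719 minutes


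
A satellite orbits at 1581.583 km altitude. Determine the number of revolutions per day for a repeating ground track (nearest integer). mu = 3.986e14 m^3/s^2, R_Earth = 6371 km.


r = 7.952583e+06 m
T = 2*pi*sqrt(r^3/mu) = 7057.8681 s = 117.6311 min
revs/day = 1440 / 117.6311 = 12.2417
Rounded: 12 revolutions per day

12 revolutions per day


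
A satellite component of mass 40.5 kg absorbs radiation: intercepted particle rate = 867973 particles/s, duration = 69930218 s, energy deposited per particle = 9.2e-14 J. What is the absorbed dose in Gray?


Total energy deposited = rate * time * E_per
  = 867973 * 69930218 * 9.2e-14 = 5.5842 J
Dose = E_total / mass = 5.5842 / 40.5
Dose = 0.1378808 Gy

0.1379 Gy


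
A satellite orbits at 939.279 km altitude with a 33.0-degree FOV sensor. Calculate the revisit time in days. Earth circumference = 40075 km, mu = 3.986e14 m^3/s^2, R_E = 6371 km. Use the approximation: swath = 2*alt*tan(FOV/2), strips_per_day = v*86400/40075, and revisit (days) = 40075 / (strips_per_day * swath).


swath = 2*939.279*tan(0.2879793) = 556.4542 km
v = sqrt(mu/r) = 7384.1697 m/s = 7.3842 km/s
strips/day = v*86400/40075 = 7.3842*86400/40075 = 15.9200
coverage/day = strips * swath = 15.9200 * 556.4542 = 8858.7273 km
revisit = 40075 / 8858.7273 = 4.5238 days

4.5238 days


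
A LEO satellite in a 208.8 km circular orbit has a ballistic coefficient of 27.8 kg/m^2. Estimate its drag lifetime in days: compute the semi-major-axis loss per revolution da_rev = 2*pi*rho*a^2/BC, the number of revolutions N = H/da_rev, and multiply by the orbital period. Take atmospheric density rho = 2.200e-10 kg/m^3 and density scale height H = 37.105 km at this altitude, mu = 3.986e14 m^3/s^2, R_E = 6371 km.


a = R_E + alt = 6579.8000 km = 6.5798e+06 m
da_rev = 2*pi*rho*a^2/BC = 2*pi*2.200e-10*(6.5798e+06)^2/27.8 = 2152.698158 m per revolution
N = H/da_rev = 37105.0000 m / 2152.698158 m = 17.2365 revolutions
P = 2*pi*sqrt(a^3/mu) = 5311.6599 s
lifetime = N*P = 17.2365 * 5311.6599 = 91554.4709 s = 1.0597 days

1.0597 days


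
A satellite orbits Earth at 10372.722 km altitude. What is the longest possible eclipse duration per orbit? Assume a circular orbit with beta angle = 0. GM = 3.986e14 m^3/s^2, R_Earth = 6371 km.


r = 16743.7220 km
T = 359.3668 min
Eclipse fraction = arcsin(R_E/r)/pi = arcsin(6371.0000/16743.7220)/pi
= arcsin(0.3805008)/pi = 0.1242484
Eclipse duration = 0.1242484 * 359.3668 = 44.6507 min

44.6507 minutes


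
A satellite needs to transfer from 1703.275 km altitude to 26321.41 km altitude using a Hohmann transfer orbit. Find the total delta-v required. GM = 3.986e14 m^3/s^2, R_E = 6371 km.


r1 = 8074.2750 km = 8.074275e+06 m
r2 = 32692.4100 km = 3.269241e+07 m
dv1 = sqrt(mu/r1)*(sqrt(2*r2/(r1+r2)) - 1) = 1872.0686 m/s
dv2 = sqrt(mu/r2)*(1 - sqrt(2*r1/(r1+r2))) = 1294.1127 m/s
total dv = |dv1| + |dv2| = 1872.0686 + 1294.1127 = 3166.1814 m/s = 3.1662 km/s

3.1662 km/s


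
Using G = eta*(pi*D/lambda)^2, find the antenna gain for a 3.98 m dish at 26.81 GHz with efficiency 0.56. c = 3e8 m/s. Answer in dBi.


lambda = c/f = 3e8 / 2.681e+10 = 0.01118985 m
G = eta*(pi*D/lambda)^2 = 0.56*(pi*3.98/0.01118985)^2
G = 699205.8208 (linear)
G = 10*log10(699205.8208) = 58.4461 dBi

58.4461 dBi


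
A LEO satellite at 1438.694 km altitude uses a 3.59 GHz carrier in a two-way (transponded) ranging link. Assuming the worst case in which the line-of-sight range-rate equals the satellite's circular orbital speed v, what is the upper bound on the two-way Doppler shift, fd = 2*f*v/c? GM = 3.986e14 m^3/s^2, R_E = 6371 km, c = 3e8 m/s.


r = 7.809694e+06 m
v = sqrt(mu/r) = 7144.1677 m/s (worst-case radial velocity)
f = 3.59 GHz = 3.59e+09 Hz
fd = 2*f*v/c = 2*3.59e+09*7144.1677/3.0e+08
fd = 170983.7461 Hz

170983.7461 Hz


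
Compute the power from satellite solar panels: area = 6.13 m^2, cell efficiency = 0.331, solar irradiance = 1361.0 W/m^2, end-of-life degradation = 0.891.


P = area * eta * S * degradation
P = 6.13 * 0.331 * 1361.0 * 0.891
P = 2460.5053 W

2460.5053 W


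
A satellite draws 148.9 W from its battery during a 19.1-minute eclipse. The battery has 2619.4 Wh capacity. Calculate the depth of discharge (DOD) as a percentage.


E_used = P * t / 60 = 148.9 * 19.1 / 60 = 47.3998 Wh
DOD = E_used / E_total * 100 = 47.3998 / 2619.4 * 100
DOD = 1.8096 %

1.8096 %


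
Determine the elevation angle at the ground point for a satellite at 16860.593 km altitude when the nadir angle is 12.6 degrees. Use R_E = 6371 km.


r = R_E + alt = 23231.5930 km
Law of sines in the satellite / Earth-center / ground-point triangle:
  sin(nadir)/R_E = sin(90 + el)/r  =>  cos(el) = (r/R_E)*sin(nadir)
cos(el) = (23231.5930 / 6371.0000) * sin(12.6 deg) = 0.7954505
el = arccos(0.7954505) = 37.3022 deg
(Earth-central angle = 90 - nadir - el = 40.0978 deg)

37.3022 degrees


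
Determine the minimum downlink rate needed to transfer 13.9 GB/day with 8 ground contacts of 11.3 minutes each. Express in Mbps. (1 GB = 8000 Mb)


total contact time = 8 * 11.3 * 60 = 5424.0000 s
data = 13.9 GB = 111200.0000 Mb
rate = 111200.0000 / 5424.0000 = 20.5015 Mbps

20.5015 Mbps


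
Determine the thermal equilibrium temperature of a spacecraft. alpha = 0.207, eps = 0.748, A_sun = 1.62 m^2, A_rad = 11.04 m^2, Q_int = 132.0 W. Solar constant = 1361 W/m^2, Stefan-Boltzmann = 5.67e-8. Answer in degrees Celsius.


Numerator = alpha*S*A_sun + Q_int = 0.207*1361*1.62 + 132.0 = 588.3977 W
Denominator = eps*sigma*A_rad = 0.748*5.67e-8*11.04 = 4.6822406e-07 W/K^4
T^4 = 1.2566585e+09 K^4
T = 188.2801 K = -84.8699 C

-84.8699 degrees Celsius


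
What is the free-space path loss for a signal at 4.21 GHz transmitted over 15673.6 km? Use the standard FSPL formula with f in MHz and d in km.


f = 4.21 GHz = 4210.0000 MHz
d = 15673.6 km
FSPL = 32.44 + 20*log10(4210.0000) + 20*log10(15673.6)
FSPL = 32.44 + 72.4856 + 83.9034
FSPL = 188.8290 dB

188.8290 dB


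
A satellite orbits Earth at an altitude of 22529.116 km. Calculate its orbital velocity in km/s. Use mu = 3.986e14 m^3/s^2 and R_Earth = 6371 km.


r = R_E + alt = 6371.0 + 22529.116 = 28900.1160 km = 2.8900116e+07 m
v = sqrt(mu/r) = sqrt(3.986e14 / 2.8900116e+07) = 3713.8029 m/s = 3.7138 km/s

3.7138 km/s


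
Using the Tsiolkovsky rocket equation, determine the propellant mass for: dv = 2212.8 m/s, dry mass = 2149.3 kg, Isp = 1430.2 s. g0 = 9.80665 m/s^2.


ve = Isp * g0 = 1430.2 * 9.80665 = 14025.470830 m/s
mass ratio = exp(dv/ve) = exp(2212.8/14025.470830) = 1.17089698
m_prop = m_dry * (mr - 1) = 2149.3 * (1.17089698 - 1)
m_prop = 367.3089 kg

367.3089 kg


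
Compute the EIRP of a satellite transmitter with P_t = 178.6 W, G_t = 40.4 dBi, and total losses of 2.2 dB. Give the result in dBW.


Pt = 178.6 W = 22.5188 dBW
EIRP = Pt_dBW + Gt - losses = 22.5188 + 40.4 - 2.2 = 60.7188 dBW

60.7188 dBW


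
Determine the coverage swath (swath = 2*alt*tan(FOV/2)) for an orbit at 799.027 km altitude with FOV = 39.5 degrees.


FOV = 39.5 deg = 0.6894051 rad
swath = 2 * alt * tan(FOV/2) = 2 * 799.027 * tan(0.3447025)
swath = 2 * 799.027 * 0.3590367
swath = 573.7600 km

573.7600 km


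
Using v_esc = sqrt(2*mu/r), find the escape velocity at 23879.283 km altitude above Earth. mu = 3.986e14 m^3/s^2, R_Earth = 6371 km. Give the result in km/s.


r = 6371.0 + 23879.283 = 30250.2830 km = 3.0250283e+07 m
v_esc = sqrt(2*mu/r) = sqrt(2*3.986e14 / 3.0250283e+07)
v_esc = 5133.5633 m/s = 5.1336 km/s

5.1336 km/s


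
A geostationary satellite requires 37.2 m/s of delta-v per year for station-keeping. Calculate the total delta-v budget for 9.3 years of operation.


dV = rate * years = 37.2 * 9.3
dV = 345.9600 m/s

345.9600 m/s


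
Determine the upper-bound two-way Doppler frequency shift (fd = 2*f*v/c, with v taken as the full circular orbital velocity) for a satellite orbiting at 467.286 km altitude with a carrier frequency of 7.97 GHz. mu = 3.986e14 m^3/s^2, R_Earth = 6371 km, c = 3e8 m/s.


r = 6.838286e+06 m
v = sqrt(mu/r) = 7634.7535 m/s (worst-case radial velocity)
f = 7.97 GHz = 7.97e+09 Hz
fd = 2*f*v/c = 2*7.97e+09*7634.7535/3.0e+08
fd = 405659.9000 Hz

405659.9000 Hz


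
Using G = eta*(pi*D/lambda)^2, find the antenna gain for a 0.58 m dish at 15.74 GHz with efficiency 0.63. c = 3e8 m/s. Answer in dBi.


lambda = c/f = 3e8 / 1.574e+10 = 0.01905972 m
G = eta*(pi*D/lambda)^2 = 0.63*(pi*0.58/0.01905972)^2
G = 5757.8882 (linear)
G = 10*log10(5757.8882) = 37.6026 dBi

37.6026 dBi


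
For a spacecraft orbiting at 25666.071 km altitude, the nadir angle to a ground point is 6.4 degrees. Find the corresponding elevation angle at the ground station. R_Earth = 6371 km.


r = R_E + alt = 32037.0710 km
Law of sines in the satellite / Earth-center / ground-point triangle:
  sin(nadir)/R_E = sin(90 + el)/r  =>  cos(el) = (r/R_E)*sin(nadir)
cos(el) = (32037.0710 / 6371.0000) * sin(6.4 deg) = 0.5605302
el = arccos(0.5605302) = 55.9075 deg
(Earth-central angle = 90 - nadir - el = 27.6925 deg)

55.9075 degrees


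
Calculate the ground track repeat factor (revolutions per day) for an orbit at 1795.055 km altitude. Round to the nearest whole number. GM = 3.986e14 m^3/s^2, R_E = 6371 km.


r = 8.166055e+06 m
T = 2*pi*sqrt(r^3/mu) = 7343.9493 s = 122.3992 min
revs/day = 1440 / 122.3992 = 11.7648
Rounded: 12 revolutions per day

12 revolutions per day


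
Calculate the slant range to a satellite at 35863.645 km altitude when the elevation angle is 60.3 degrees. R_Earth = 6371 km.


h = 35863.645 km, el = 60.3 deg
d = -R_E*sin(el) + sqrt((R_E*sin(el))^2 + 2*R_E*h + h^2)
d = -6371.0000*sin(1.0524) + sqrt((6371.0000*0.8686315)^2 + 2*6371.0000*35863.645 + 35863.645^2)
d = 36582.4694 km

36582.4694 km


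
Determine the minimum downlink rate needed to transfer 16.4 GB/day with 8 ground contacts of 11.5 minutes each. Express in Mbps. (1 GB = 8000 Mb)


total contact time = 8 * 11.5 * 60 = 5520.0000 s
data = 16.4 GB = 131200.0000 Mb
rate = 131200.0000 / 5520.0000 = 23.7681 Mbps

23.7681 Mbps


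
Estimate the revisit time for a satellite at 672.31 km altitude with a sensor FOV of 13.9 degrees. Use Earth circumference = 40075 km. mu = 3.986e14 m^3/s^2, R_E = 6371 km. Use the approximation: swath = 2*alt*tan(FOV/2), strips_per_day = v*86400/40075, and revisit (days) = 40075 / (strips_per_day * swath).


swath = 2*672.31*tan(0.1213004) = 163.9076 km
v = sqrt(mu/r) = 7522.8126 m/s = 7.5228 km/s
strips/day = v*86400/40075 = 7.5228*86400/40075 = 16.2189
coverage/day = strips * swath = 16.2189 * 163.9076 = 2658.3954 km
revisit = 40075 / 2658.3954 = 15.0749 days

15.0749 days


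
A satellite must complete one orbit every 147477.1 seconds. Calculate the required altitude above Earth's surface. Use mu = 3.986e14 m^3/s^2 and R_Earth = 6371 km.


T = 147477.1 s
r = (mu*T^2/(4*pi^2))^(1/3) = (3.986e14 * 147477.1^2 / (4*pi^2))^(1/3)
r = 6.0331239e+07 m = 60331.2391 km
alt = r - R_E = 60331.2391 - 6371 = 53960.2391 km

53960.2391 km


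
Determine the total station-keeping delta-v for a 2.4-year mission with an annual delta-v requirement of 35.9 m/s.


dV = rate * years = 35.9 * 2.4
dV = 86.1600 m/s

86.1600 m/s


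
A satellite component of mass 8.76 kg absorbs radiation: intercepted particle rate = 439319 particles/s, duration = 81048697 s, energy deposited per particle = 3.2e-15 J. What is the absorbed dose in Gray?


Total energy deposited = rate * time * E_per
  = 439319 * 81048697 * 3.2e-15 = 0.1139399 J
Dose = E_total / mass = 0.1139399 / 8.76
Dose = 0.01300684 Gy

0.0130 Gy


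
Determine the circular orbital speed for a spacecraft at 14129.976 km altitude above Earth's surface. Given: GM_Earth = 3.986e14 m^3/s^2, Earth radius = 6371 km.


r = R_E + alt = 6371.0 + 14129.976 = 20500.9760 km = 2.0500976e+07 m
v = sqrt(mu/r) = sqrt(3.986e14 / 2.0500976e+07) = 4409.4191 m/s = 4.4094 km/s

4.4094 km/s


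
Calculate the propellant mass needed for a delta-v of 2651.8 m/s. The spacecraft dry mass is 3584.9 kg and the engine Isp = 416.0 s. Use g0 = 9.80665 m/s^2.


ve = Isp * g0 = 416.0 * 9.80665 = 4079.566400 m/s
mass ratio = exp(dv/ve) = exp(2651.8/4079.566400) = 1.91557926
m_prop = m_dry * (mr - 1) = 3584.9 * (1.91557926 - 1)
m_prop = 3282.2601 kg

3282.2601 kg


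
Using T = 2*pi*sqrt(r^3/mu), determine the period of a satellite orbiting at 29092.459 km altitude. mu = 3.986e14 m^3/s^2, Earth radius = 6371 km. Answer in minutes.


r = 35463.4590 km = 3.5463459e+07 m
T = 2*pi*sqrt(r^3/mu) = 2*pi*sqrt(4.4600865e+22 / 3.986e14)
T = 66463.4469 s = 1107.7241 min

1107.7241 minutes


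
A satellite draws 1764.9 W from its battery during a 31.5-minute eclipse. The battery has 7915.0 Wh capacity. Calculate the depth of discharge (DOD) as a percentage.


E_used = P * t / 60 = 1764.9 * 31.5 / 60 = 926.5725 Wh
DOD = E_used / E_total * 100 = 926.5725 / 7915.0 * 100
DOD = 11.7065 %

11.7065 %


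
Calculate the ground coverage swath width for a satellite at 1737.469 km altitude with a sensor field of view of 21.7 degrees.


FOV = 21.7 deg = 0.3787364 rad
swath = 2 * alt * tan(FOV/2) = 2 * 1737.469 * tan(0.1893682)
swath = 2 * 1737.469 * 0.1916648
swath = 666.0232 km

666.0232 km


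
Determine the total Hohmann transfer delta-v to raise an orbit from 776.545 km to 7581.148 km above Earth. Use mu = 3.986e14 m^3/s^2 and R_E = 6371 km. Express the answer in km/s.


r1 = 7147.5450 km = 7.147545e+06 m
r2 = 13952.1480 km = 1.3952148e+07 m
dv1 = sqrt(mu/r1)*(sqrt(2*r2/(r1+r2)) - 1) = 1120.1562 m/s
dv2 = sqrt(mu/r2)*(1 - sqrt(2*r1/(r1+r2))) = 945.5032 m/s
total dv = |dv1| + |dv2| = 1120.1562 + 945.5032 = 2065.6595 m/s = 2.0657 km/s

2.0657 km/s


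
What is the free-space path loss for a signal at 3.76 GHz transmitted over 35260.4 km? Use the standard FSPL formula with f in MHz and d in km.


f = 3.76 GHz = 3760.0000 MHz
d = 35260.4 km
FSPL = 32.44 + 20*log10(3760.0000) + 20*log10(35260.4)
FSPL = 32.44 + 71.5038 + 90.9457
FSPL = 194.8895 dB

194.8895 dB


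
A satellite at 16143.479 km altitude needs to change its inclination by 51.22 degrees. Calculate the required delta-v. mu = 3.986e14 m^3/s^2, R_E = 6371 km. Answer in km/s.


r = 22514.4790 km = 2.2514479e+07 m
V = sqrt(mu/r) = 4207.6315 m/s
di = 51.22 deg = 0.8939576 rad
dV = 2*V*sin(di/2) = 2*4207.6315*sin(0.4469788)
dV = 3637.4397 m/s = 3.6374 km/s

3.6374 km/s


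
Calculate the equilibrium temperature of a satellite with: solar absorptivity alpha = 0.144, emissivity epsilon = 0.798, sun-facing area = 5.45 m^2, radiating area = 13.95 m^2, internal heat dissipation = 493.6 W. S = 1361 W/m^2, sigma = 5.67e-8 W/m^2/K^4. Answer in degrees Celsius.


Numerator = alpha*S*A_sun + Q_int = 0.144*1361*5.45 + 493.6 = 1561.7128 W
Denominator = eps*sigma*A_rad = 0.798*5.67e-8*13.95 = 6.3119007e-07 W/K^4
T^4 = 2.4742354e+09 K^4
T = 223.0284 K = -50.1216 C

-50.1216 degrees Celsius


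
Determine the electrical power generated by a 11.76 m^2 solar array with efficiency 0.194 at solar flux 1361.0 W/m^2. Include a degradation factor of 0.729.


P = area * eta * S * degradation
P = 11.76 * 0.194 * 1361.0 * 0.729
P = 2263.5740 W

2263.5740 W


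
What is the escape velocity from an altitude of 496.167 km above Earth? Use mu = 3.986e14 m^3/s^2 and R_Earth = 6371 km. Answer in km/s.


r = 6371.0 + 496.167 = 6867.1670 km = 6.867167e+06 m
v_esc = sqrt(2*mu/r) = sqrt(2*3.986e14 / 6.867167e+06)
v_esc = 10774.4433 m/s = 10.7744 km/s

10.7744 km/s


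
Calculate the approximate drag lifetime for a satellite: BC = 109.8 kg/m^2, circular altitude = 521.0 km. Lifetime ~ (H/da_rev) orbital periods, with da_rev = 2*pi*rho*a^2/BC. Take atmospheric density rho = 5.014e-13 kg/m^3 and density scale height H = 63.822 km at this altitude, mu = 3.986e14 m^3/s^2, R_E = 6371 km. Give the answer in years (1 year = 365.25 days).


a = R_E + alt = 6892.0000 km = 6.892e+06 m
da_rev = 2*pi*rho*a^2/BC = 2*pi*5.014e-13*(6.892e+06)^2/109.8 = 1.362864 m per revolution
N = H/da_rev = 63822.0000 m / 1.362864 m = 46829.3375 revolutions
P = 2*pi*sqrt(a^3/mu) = 5694.1529 s
lifetime = N*P = 46829.3375 * 5694.1529 = 2.6665341e+08 s = 3086.2663 days
years = 3086.2663 / 365.25 = 8.4497 years

8.4497 years


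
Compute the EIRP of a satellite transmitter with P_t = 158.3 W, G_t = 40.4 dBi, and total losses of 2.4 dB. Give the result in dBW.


Pt = 158.3 W = 21.9948 dBW
EIRP = Pt_dBW + Gt - losses = 21.9948 + 40.4 - 2.4 = 59.9948 dBW

59.9948 dBW


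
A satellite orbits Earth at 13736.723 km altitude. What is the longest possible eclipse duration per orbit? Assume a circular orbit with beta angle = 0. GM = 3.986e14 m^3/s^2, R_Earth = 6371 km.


r = 20107.7230 km
T = 472.9381 min
Eclipse fraction = arcsin(R_E/r)/pi = arcsin(6371.0000/20107.7230)/pi
= arcsin(0.3168434)/pi = 0.102623
Eclipse duration = 0.102623 * 472.9381 = 48.5343 min

48.5343 minutes


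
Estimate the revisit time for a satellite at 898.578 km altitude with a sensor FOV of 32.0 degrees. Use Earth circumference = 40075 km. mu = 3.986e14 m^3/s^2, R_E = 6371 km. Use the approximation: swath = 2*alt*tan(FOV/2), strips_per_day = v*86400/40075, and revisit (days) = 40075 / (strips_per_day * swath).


swath = 2*898.578*tan(0.2792527) = 515.3262 km
v = sqrt(mu/r) = 7404.8122 m/s = 7.4048 km/s
strips/day = v*86400/40075 = 7.4048*86400/40075 = 15.9645
coverage/day = strips * swath = 15.9645 * 515.3262 = 8226.9048 km
revisit = 40075 / 8226.9048 = 4.8712 days

4.8712 days


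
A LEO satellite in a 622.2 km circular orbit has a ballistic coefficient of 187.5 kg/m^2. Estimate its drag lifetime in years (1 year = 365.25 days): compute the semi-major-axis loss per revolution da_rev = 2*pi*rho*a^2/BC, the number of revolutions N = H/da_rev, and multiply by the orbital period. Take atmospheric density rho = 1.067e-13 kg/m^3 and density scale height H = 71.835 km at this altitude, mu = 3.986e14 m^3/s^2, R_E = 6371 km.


a = R_E + alt = 6993.2000 km = 6.9932e+06 m
da_rev = 2*pi*rho*a^2/BC = 2*pi*1.067e-13*(6.9932e+06)^2/187.5 = 0.174861787 m per revolution
N = H/da_rev = 71835.0000 m / 0.174861787 m = 410810.1664 revolutions
P = 2*pi*sqrt(a^3/mu) = 5820.0289 s
lifetime = N*P = 410810.1664 * 5820.0289 = 2.3909271e+09 s = 27672.7669 days
years = 27672.7669 / 365.25 = 75.7639 years

75.7639 years


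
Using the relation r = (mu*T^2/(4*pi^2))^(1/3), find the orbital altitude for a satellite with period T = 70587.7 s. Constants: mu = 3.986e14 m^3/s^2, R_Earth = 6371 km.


T = 70587.7 s
r = (mu*T^2/(4*pi^2))^(1/3) = (3.986e14 * 70587.7^2 / (4*pi^2))^(1/3)
r = 3.6915765e+07 m = 36915.7651 km
alt = r - R_E = 36915.7651 - 6371 = 30544.7651 km

30544.7651 km


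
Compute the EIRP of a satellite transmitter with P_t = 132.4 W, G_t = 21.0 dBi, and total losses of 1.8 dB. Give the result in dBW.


Pt = 132.4 W = 21.2189 dBW
EIRP = Pt_dBW + Gt - losses = 21.2189 + 21.0 - 1.8 = 40.4189 dBW

40.4189 dBW


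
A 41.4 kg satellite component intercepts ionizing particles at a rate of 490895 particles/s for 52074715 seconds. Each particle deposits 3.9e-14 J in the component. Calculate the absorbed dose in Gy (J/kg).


Total energy deposited = rate * time * E_per
  = 490895 * 52074715 * 3.9e-14 = 0.9969655 J
Dose = E_total / mass = 0.9969655 / 41.4
Dose = 0.02408129 Gy

0.0241 Gy


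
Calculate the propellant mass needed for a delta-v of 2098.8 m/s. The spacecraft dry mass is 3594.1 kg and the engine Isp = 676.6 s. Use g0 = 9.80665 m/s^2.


ve = Isp * g0 = 676.6 * 9.80665 = 6635.179390 m/s
mass ratio = exp(dv/ve) = exp(2098.8/6635.179390) = 1.37206099
m_prop = m_dry * (mr - 1) = 3594.1 * (1.37206099 - 1)
m_prop = 1337.2244 kg

1337.2244 kg


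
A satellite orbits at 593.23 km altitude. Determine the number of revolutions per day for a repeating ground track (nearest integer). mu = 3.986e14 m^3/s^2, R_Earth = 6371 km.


r = 6.96423e+06 m
T = 2*pi*sqrt(r^3/mu) = 5783.9014 s = 96.3984 min
revs/day = 1440 / 96.3984 = 14.9380
Rounded: 15 revolutions per day

15 revolutions per day


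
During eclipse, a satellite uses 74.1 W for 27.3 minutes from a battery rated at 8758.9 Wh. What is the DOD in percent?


E_used = P * t / 60 = 74.1 * 27.3 / 60 = 33.7155 Wh
DOD = E_used / E_total * 100 = 33.7155 / 8758.9 * 100
DOD = 0.3849285 %

0.3849 %


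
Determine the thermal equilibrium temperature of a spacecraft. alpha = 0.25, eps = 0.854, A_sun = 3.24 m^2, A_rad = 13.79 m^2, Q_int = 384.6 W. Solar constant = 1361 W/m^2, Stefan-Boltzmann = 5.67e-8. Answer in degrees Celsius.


Numerator = alpha*S*A_sun + Q_int = 0.25*1361*3.24 + 384.6 = 1487.0100 W
Denominator = eps*sigma*A_rad = 0.854*5.67e-8*13.79 = 6.6773662e-07 W/K^4
T^4 = 2.2269409e+09 K^4
T = 217.2337 K = -55.9163 C

-55.9163 degrees Celsius


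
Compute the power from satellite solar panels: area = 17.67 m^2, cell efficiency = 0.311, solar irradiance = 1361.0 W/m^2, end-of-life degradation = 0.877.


P = area * eta * S * degradation
P = 17.67 * 0.311 * 1361.0 * 0.877
P = 6559.2571 W

6559.2571 W


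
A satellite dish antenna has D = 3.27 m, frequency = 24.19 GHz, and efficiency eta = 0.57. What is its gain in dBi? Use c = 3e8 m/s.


lambda = c/f = 3e8 / 2.419e+10 = 0.01240182 m
G = eta*(pi*D/lambda)^2 = 0.57*(pi*3.27/0.01240182)^2
G = 391110.3723 (linear)
G = 10*log10(391110.3723) = 55.9230 dBi

55.9230 dBi


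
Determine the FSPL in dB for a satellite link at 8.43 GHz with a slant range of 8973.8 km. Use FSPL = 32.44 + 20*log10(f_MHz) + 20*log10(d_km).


f = 8.43 GHz = 8430.0000 MHz
d = 8973.8 km
FSPL = 32.44 + 20*log10(8430.0000) + 20*log10(8973.8)
FSPL = 32.44 + 78.5166 + 79.0595
FSPL = 190.0161 dB

190.0161 dB


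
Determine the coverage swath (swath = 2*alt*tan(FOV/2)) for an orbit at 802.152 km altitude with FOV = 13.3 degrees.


FOV = 13.3 deg = 0.2321288 rad
swath = 2 * alt * tan(FOV/2) = 2 * 802.152 * tan(0.1160644)
swath = 2 * 802.152 * 0.1165884
swath = 187.0432 km

187.0432 km


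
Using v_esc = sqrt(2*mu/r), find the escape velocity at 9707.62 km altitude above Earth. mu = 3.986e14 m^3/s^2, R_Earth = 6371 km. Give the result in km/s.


r = 6371.0 + 9707.62 = 16078.6200 km = 1.607862e+07 m
v_esc = sqrt(2*mu/r) = sqrt(2*3.986e14 / 1.607862e+07)
v_esc = 7041.4039 m/s = 7.0414 km/s

7.0414 km/s


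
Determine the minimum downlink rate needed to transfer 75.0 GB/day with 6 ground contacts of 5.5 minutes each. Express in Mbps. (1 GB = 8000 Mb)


total contact time = 6 * 5.5 * 60 = 1980.0000 s
data = 75.0 GB = 600000.0000 Mb
rate = 600000.0000 / 1980.0000 = 303.0303 Mbps

303.0303 Mbps


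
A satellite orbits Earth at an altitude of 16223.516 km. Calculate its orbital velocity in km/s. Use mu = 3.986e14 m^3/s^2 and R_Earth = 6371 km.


r = R_E + alt = 6371.0 + 16223.516 = 22594.5160 km = 2.2594516e+07 m
v = sqrt(mu/r) = sqrt(3.986e14 / 2.2594516e+07) = 4200.1725 m/s = 4.2002 km/s

4.2002 km/s


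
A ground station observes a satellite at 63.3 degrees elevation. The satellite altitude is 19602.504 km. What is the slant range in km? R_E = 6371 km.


h = 19602.504 km, el = 63.3 deg
d = -R_E*sin(el) + sqrt((R_E*sin(el))^2 + 2*R_E*h + h^2)
d = -6371.0000*sin(1.1048) + sqrt((6371.0000*0.8933714)^2 + 2*6371.0000*19602.504 + 19602.504^2)
d = 20123.6048 km

20123.6048 km


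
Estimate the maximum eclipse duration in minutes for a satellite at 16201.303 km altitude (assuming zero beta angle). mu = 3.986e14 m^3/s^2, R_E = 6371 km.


r = 22572.3030 km
T = 562.5016 min
Eclipse fraction = arcsin(R_E/r)/pi = arcsin(6371.0000/22572.3030)/pi
= arcsin(0.2822486)/pi = 0.09108029
Eclipse duration = 0.09108029 * 562.5016 = 51.2328 min

51.2328 minutes


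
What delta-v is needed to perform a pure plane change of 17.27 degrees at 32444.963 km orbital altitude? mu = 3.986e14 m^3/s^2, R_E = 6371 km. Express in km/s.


r = 38815.9630 km = 3.8815963e+07 m
V = sqrt(mu/r) = 3204.5235 m/s
di = 17.27 deg = 0.3014184 rad
dV = 2*V*sin(di/2) = 2*3204.5235*sin(0.1507092)
dV = 962.2499 m/s = 0.9622499 km/s

0.9622 km/s


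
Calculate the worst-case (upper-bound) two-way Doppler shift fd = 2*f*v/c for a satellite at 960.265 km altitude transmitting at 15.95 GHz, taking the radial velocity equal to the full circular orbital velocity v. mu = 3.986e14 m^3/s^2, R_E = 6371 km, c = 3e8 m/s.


r = 7.331265e+06 m
v = sqrt(mu/r) = 7373.5934 m/s (worst-case radial velocity)
f = 15.95 GHz = 1.595e+10 Hz
fd = 2*f*v/c = 2*1.595e+10*7373.5934/3.0e+08
fd = 784058.7692 Hz

784058.7692 Hz


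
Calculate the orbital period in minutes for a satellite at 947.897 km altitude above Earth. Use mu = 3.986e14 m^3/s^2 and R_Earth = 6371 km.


r = 7318.8970 km = 7.318897e+06 m
T = 2*pi*sqrt(r^3/mu) = 2*pi*sqrt(3.9204589e+20 / 3.986e14)
T = 6231.3145 s = 103.8552 min

103.8552 minutes


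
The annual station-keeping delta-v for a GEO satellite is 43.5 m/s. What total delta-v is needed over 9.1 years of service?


dV = rate * years = 43.5 * 9.1
dV = 395.8500 m/s

395.8500 m/s


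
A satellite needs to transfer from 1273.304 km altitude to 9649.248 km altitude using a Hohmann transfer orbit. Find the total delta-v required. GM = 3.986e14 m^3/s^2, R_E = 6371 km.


r1 = 7644.3040 km = 7.644304e+06 m
r2 = 16020.2480 km = 1.6020248e+07 m
dv1 = sqrt(mu/r1)*(sqrt(2*r2/(r1+r2)) - 1) = 1181.2992 m/s
dv2 = sqrt(mu/r2)*(1 - sqrt(2*r1/(r1+r2))) = 978.7843 m/s
total dv = |dv1| + |dv2| = 1181.2992 + 978.7843 = 2160.0835 m/s = 2.1601 km/s

2.1601 km/s


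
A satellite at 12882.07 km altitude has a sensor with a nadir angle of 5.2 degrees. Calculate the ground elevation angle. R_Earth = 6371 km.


r = R_E + alt = 19253.0700 km
Law of sines in the satellite / Earth-center / ground-point triangle:
  sin(nadir)/R_E = sin(90 + el)/r  =>  cos(el) = (r/R_E)*sin(nadir)
cos(el) = (19253.0700 / 6371.0000) * sin(5.2 deg) = 0.2738903
el = arccos(0.2738903) = 74.1041 deg
(Earth-central angle = 90 - nadir - el = 10.6959 deg)

74.1041 degrees


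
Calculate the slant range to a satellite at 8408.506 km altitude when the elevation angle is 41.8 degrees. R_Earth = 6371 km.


h = 8408.506 km, el = 41.8 deg
d = -R_E*sin(el) + sqrt((R_E*sin(el))^2 + 2*R_E*h + h^2)
d = -6371.0000*sin(0.7295476) + sqrt((6371.0000*0.6665325)^2 + 2*6371.0000*8408.506 + 8408.506^2)
d = 9749.1186 km

9749.1186 km


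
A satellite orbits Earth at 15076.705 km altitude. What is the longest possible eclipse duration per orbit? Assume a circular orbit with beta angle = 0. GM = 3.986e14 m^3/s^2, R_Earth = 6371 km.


r = 21447.7050 km
T = 520.9922 min
Eclipse fraction = arcsin(R_E/r)/pi = arcsin(6371.0000/21447.7050)/pi
= arcsin(0.2970481)/pi = 0.09600217
Eclipse duration = 0.09600217 * 520.9922 = 50.0164 min

50.0164 minutes


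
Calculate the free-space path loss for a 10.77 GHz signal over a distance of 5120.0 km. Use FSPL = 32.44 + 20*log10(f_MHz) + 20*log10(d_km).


f = 10.77 GHz = 10770.0000 MHz
d = 5120.0 km
FSPL = 32.44 + 20*log10(10770.0000) + 20*log10(5120.0)
FSPL = 32.44 + 80.6443 + 74.1854
FSPL = 187.2697 dB

187.2697 dB


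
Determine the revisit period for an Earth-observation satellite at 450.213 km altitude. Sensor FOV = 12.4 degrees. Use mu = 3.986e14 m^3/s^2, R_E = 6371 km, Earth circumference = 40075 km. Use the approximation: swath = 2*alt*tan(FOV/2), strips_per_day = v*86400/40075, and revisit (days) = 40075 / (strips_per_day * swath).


swath = 2*450.213*tan(0.1082104) = 97.8176 km
v = sqrt(mu/r) = 7644.3021 m/s = 7.6443 km/s
strips/day = v*86400/40075 = 7.6443*86400/40075 = 16.4808
coverage/day = strips * swath = 16.4808 * 97.8176 = 1612.1109 km
revisit = 40075 / 1612.1109 = 24.8587 days

24.8587 days


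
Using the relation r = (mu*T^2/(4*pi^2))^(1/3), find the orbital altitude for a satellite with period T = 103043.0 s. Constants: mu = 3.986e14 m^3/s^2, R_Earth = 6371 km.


T = 103043.0 s
r = (mu*T^2/(4*pi^2))^(1/3) = (3.986e14 * 103043.0^2 / (4*pi^2))^(1/3)
r = 4.7504875e+07 m = 47504.8753 km
alt = r - R_E = 47504.8753 - 6371 = 41133.8753 km

41133.8753 km


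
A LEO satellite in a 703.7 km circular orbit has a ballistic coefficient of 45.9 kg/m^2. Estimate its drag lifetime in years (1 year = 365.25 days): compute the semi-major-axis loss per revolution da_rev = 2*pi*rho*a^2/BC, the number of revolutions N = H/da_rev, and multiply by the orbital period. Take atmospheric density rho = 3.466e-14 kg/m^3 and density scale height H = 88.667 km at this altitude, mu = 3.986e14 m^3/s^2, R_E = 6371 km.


a = R_E + alt = 7074.7000 km = 7.0747e+06 m
da_rev = 2*pi*rho*a^2/BC = 2*pi*3.466e-14*(7.0747e+06)^2/45.9 = 0.237471666 m per revolution
N = H/da_rev = 88667.0000 m / 0.237471666 m = 373379.2822 revolutions
P = 2*pi*sqrt(a^3/mu) = 5922.0663 s
lifetime = N*P = 373379.2822 * 5922.0663 = 2.2111769e+09 s = 25592.3247 days
years = 25592.3247 / 365.25 = 70.0680 years

70.0680 years


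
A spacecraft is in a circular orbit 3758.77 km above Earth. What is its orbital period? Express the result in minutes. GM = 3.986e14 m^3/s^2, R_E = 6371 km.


r = 10129.7700 km = 1.012977e+07 m
T = 2*pi*sqrt(r^3/mu) = 2*pi*sqrt(1.0394384e+21 / 3.986e14)
T = 10146.3677 s = 169.1061 min

169.1061 minutes
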